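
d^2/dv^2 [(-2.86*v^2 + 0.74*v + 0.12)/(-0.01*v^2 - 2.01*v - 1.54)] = (-4.33680868994202e-19*v^4 - 0.11512*v^3 - 0.264336*v^2 + 0.0539040000000028*v + 17.180816)/(1.0e-6*v^6 + 0.000603*v^5 + 0.121665*v^4 + 8.306325*v^3 + 18.73641*v^2 + 14.300748*v + 3.652264)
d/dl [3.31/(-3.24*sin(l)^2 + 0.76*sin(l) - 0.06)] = (21.4488*sin(l) - 2.5156)*cos(l)/(3.24*sin(l)^2 - 0.76*sin(l) + 0.06)^2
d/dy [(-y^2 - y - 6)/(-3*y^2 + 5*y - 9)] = (-8*y^2 - 18*y + 39)/(9*y^4 - 30*y^3 + 79*y^2 - 90*y + 81)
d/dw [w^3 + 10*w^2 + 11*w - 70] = 3*w^2 + 20*w + 11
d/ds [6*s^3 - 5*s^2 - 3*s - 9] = 18*s^2 - 10*s - 3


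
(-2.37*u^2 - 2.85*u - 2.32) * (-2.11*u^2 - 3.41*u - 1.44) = 5.0007*u^4 + 14.0952*u^3 + 18.0265*u^2 + 12.0152*u + 3.3408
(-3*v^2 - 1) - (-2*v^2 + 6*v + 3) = -v^2 - 6*v - 4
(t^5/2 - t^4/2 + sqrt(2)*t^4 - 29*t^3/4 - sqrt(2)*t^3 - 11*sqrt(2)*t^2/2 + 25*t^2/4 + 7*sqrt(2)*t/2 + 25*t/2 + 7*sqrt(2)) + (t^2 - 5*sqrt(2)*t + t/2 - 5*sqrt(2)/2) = t^5/2 - t^4/2 + sqrt(2)*t^4 - 29*t^3/4 - sqrt(2)*t^3 - 11*sqrt(2)*t^2/2 + 29*t^2/4 - 3*sqrt(2)*t/2 + 13*t + 9*sqrt(2)/2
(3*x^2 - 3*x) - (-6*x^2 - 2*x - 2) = 9*x^2 - x + 2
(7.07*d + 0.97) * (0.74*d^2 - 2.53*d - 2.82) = 5.2318*d^3 - 17.1693*d^2 - 22.3915*d - 2.7354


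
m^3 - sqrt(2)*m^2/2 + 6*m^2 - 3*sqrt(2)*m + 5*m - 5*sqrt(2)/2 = (m + 1)*(m + 5)*(m - sqrt(2)/2)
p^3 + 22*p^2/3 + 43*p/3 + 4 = (p + 1/3)*(p + 3)*(p + 4)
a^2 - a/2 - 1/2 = (a - 1)*(a + 1/2)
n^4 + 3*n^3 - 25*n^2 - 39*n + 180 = (n - 3)^2*(n + 4)*(n + 5)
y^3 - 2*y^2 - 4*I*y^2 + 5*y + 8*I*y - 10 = (y - 2)*(y - 5*I)*(y + I)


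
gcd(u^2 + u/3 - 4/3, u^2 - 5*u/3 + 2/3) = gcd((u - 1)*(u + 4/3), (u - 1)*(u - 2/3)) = u - 1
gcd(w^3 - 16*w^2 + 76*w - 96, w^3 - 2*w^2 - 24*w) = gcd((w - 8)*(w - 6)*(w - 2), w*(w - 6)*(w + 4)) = w - 6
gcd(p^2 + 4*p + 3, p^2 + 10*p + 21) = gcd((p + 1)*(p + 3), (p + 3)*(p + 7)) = p + 3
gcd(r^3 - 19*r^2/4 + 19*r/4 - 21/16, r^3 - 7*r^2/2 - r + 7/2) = r - 7/2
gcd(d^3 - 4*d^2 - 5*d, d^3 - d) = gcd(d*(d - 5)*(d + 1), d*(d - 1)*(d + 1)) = d^2 + d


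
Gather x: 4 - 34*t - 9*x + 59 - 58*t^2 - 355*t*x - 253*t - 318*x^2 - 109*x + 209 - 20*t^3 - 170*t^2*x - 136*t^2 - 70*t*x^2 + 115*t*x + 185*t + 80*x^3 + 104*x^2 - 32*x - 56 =-20*t^3 - 194*t^2 - 102*t + 80*x^3 + x^2*(-70*t - 214) + x*(-170*t^2 - 240*t - 150) + 216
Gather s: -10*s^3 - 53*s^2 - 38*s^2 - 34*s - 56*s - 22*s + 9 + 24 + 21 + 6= -10*s^3 - 91*s^2 - 112*s + 60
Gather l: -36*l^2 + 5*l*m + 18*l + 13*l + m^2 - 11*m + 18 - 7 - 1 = -36*l^2 + l*(5*m + 31) + m^2 - 11*m + 10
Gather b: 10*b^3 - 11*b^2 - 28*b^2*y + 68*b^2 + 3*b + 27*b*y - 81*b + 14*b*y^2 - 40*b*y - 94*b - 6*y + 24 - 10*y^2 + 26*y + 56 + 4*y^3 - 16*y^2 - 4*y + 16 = 10*b^3 + b^2*(57 - 28*y) + b*(14*y^2 - 13*y - 172) + 4*y^3 - 26*y^2 + 16*y + 96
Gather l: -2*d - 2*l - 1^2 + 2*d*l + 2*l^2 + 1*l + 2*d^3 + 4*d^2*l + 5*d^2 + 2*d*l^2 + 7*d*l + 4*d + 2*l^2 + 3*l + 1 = 2*d^3 + 5*d^2 + 2*d + l^2*(2*d + 4) + l*(4*d^2 + 9*d + 2)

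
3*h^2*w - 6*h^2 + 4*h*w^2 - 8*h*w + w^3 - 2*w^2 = (h + w)*(3*h + w)*(w - 2)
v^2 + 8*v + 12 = (v + 2)*(v + 6)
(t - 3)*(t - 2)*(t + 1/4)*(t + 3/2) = t^4 - 13*t^3/4 - 19*t^2/8 + 69*t/8 + 9/4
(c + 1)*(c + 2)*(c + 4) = c^3 + 7*c^2 + 14*c + 8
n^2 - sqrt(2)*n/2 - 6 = (n - 2*sqrt(2))*(n + 3*sqrt(2)/2)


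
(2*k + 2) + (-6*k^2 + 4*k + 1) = -6*k^2 + 6*k + 3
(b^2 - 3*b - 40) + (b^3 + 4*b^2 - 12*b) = b^3 + 5*b^2 - 15*b - 40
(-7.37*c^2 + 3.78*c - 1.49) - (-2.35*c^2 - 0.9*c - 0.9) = -5.02*c^2 + 4.68*c - 0.59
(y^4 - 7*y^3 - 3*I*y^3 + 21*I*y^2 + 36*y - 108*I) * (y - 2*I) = y^5 - 7*y^4 - 5*I*y^4 - 6*y^3 + 35*I*y^3 + 78*y^2 - 180*I*y - 216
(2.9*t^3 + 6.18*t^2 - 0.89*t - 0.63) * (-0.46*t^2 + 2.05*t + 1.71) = -1.334*t^5 + 3.1022*t^4 + 18.0374*t^3 + 9.0331*t^2 - 2.8134*t - 1.0773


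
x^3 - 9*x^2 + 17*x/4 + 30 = (x - 8)*(x - 5/2)*(x + 3/2)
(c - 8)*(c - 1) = c^2 - 9*c + 8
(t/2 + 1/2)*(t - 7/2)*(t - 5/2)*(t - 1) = t^4/2 - 3*t^3 + 31*t^2/8 + 3*t - 35/8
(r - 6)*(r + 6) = r^2 - 36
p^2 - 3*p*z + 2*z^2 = (p - 2*z)*(p - z)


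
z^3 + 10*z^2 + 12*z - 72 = (z - 2)*(z + 6)^2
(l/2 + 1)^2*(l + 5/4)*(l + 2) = l^4/4 + 29*l^3/16 + 39*l^2/8 + 23*l/4 + 5/2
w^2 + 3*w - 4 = (w - 1)*(w + 4)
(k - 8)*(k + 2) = k^2 - 6*k - 16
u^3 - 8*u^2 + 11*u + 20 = (u - 5)*(u - 4)*(u + 1)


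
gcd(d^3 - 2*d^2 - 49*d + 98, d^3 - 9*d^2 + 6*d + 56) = d - 7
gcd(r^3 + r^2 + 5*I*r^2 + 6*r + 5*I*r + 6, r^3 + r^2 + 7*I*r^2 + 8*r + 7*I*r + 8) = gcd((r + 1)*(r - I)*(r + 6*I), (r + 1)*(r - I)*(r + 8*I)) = r^2 + r*(1 - I) - I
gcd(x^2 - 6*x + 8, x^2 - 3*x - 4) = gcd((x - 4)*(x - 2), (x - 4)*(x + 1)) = x - 4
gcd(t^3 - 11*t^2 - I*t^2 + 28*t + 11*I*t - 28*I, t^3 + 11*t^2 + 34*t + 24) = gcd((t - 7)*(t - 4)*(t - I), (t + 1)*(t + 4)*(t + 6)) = 1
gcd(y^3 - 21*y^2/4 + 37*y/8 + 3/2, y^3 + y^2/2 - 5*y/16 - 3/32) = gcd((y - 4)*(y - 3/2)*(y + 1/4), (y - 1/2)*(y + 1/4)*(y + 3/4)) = y + 1/4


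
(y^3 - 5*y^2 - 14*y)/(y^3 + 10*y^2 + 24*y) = (y^2 - 5*y - 14)/(y^2 + 10*y + 24)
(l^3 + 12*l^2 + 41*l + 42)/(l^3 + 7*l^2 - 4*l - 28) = (l + 3)/(l - 2)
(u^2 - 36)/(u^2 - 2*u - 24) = (u + 6)/(u + 4)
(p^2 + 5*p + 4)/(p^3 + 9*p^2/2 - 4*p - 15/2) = 2*(p + 4)/(2*p^2 + 7*p - 15)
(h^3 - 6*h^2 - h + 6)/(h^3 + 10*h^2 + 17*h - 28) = (h^2 - 5*h - 6)/(h^2 + 11*h + 28)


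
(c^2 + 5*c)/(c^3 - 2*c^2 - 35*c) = 1/(c - 7)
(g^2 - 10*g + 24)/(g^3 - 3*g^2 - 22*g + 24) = (g - 4)/(g^2 + 3*g - 4)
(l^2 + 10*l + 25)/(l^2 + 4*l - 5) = (l + 5)/(l - 1)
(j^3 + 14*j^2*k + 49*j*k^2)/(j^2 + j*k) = (j^2 + 14*j*k + 49*k^2)/(j + k)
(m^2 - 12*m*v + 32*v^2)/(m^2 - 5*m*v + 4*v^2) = (-m + 8*v)/(-m + v)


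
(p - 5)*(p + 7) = p^2 + 2*p - 35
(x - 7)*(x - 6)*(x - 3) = x^3 - 16*x^2 + 81*x - 126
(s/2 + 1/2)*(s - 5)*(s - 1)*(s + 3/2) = s^4/2 - 7*s^3/4 - 17*s^2/4 + 7*s/4 + 15/4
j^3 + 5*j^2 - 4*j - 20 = (j - 2)*(j + 2)*(j + 5)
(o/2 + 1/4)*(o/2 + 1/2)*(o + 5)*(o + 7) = o^4/4 + 27*o^3/8 + 107*o^2/8 + 117*o/8 + 35/8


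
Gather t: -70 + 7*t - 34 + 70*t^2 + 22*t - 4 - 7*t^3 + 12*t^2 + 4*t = -7*t^3 + 82*t^2 + 33*t - 108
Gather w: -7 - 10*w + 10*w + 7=0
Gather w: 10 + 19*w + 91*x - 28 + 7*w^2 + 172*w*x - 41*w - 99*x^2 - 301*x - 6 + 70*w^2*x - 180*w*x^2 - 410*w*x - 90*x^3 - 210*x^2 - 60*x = w^2*(70*x + 7) + w*(-180*x^2 - 238*x - 22) - 90*x^3 - 309*x^2 - 270*x - 24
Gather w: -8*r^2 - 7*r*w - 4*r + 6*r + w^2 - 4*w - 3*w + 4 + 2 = -8*r^2 + 2*r + w^2 + w*(-7*r - 7) + 6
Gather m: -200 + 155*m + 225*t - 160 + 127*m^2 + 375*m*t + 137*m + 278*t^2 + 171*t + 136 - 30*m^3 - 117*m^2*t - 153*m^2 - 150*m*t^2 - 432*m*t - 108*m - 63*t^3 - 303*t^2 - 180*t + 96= -30*m^3 + m^2*(-117*t - 26) + m*(-150*t^2 - 57*t + 184) - 63*t^3 - 25*t^2 + 216*t - 128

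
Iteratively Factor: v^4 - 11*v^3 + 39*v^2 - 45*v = (v)*(v^3 - 11*v^2 + 39*v - 45) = v*(v - 5)*(v^2 - 6*v + 9) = v*(v - 5)*(v - 3)*(v - 3)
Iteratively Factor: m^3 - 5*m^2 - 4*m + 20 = (m - 2)*(m^2 - 3*m - 10) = (m - 2)*(m + 2)*(m - 5)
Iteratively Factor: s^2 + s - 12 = (s + 4)*(s - 3)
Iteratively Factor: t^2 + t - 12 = (t + 4)*(t - 3)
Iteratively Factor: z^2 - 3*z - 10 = (z - 5)*(z + 2)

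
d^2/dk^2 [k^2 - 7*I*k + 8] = 2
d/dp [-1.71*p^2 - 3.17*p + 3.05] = -3.42*p - 3.17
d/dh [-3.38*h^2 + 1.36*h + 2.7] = 1.36 - 6.76*h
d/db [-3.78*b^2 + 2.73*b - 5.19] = 2.73 - 7.56*b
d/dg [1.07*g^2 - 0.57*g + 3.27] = 2.14*g - 0.57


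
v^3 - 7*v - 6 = (v - 3)*(v + 1)*(v + 2)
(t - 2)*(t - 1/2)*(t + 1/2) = t^3 - 2*t^2 - t/4 + 1/2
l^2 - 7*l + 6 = (l - 6)*(l - 1)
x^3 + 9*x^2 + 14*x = x*(x + 2)*(x + 7)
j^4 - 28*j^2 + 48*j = j*(j - 4)*(j - 2)*(j + 6)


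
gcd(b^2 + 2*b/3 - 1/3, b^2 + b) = b + 1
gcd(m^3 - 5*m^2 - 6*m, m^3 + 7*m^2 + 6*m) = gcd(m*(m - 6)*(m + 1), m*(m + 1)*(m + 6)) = m^2 + m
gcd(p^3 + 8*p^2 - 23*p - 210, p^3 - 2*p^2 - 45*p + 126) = p + 7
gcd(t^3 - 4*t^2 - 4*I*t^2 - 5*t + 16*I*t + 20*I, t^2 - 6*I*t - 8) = t - 4*I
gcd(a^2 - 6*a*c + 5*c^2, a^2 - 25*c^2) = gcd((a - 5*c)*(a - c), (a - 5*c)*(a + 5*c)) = a - 5*c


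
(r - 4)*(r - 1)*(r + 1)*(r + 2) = r^4 - 2*r^3 - 9*r^2 + 2*r + 8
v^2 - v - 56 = (v - 8)*(v + 7)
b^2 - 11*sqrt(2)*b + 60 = (b - 6*sqrt(2))*(b - 5*sqrt(2))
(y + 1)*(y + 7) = y^2 + 8*y + 7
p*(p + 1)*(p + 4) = p^3 + 5*p^2 + 4*p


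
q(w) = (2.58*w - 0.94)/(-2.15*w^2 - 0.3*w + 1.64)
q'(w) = (2.58*w - 0.94)*(4.3*w + 0.3)/(-2.15*w^2 - 0.3*w + 1.64)^2 + 2.58/(-2.15*w^2 - 0.3*w + 1.64)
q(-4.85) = 0.28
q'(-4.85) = 0.07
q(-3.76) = 0.39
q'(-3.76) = 0.13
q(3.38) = -0.33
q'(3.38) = 0.09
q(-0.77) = -4.91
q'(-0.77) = 29.11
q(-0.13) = -0.78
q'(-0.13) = 1.69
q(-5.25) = 0.26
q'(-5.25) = 0.06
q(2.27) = -0.49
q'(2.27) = 0.23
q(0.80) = 46.83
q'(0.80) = 7405.69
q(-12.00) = 0.10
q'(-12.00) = 0.01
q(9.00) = -0.13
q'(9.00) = 0.01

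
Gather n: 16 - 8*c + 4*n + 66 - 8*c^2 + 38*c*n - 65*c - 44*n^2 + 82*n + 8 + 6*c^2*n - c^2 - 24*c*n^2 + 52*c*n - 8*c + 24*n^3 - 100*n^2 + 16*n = -9*c^2 - 81*c + 24*n^3 + n^2*(-24*c - 144) + n*(6*c^2 + 90*c + 102) + 90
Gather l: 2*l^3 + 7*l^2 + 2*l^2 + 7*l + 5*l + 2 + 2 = 2*l^3 + 9*l^2 + 12*l + 4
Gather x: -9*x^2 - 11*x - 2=-9*x^2 - 11*x - 2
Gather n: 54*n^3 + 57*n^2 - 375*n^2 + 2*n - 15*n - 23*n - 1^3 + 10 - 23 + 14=54*n^3 - 318*n^2 - 36*n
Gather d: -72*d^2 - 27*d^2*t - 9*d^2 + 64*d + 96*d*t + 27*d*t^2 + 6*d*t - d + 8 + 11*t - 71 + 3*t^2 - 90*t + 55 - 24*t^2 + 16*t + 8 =d^2*(-27*t - 81) + d*(27*t^2 + 102*t + 63) - 21*t^2 - 63*t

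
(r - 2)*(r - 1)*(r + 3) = r^3 - 7*r + 6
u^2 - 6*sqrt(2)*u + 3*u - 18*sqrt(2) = (u + 3)*(u - 6*sqrt(2))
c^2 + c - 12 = (c - 3)*(c + 4)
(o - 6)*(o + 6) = o^2 - 36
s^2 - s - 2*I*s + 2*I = (s - 1)*(s - 2*I)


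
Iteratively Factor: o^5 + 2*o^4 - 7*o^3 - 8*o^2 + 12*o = (o + 3)*(o^4 - o^3 - 4*o^2 + 4*o) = (o - 2)*(o + 3)*(o^3 + o^2 - 2*o) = o*(o - 2)*(o + 3)*(o^2 + o - 2) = o*(o - 2)*(o - 1)*(o + 3)*(o + 2)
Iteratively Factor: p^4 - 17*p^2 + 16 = (p + 1)*(p^3 - p^2 - 16*p + 16) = (p + 1)*(p + 4)*(p^2 - 5*p + 4) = (p - 4)*(p + 1)*(p + 4)*(p - 1)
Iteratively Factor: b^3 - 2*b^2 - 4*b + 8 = (b + 2)*(b^2 - 4*b + 4) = (b - 2)*(b + 2)*(b - 2)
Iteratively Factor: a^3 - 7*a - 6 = (a + 2)*(a^2 - 2*a - 3) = (a + 1)*(a + 2)*(a - 3)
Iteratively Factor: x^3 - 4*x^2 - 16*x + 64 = (x - 4)*(x^2 - 16) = (x - 4)^2*(x + 4)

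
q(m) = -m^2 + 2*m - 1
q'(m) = 2 - 2*m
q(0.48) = -0.27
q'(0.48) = 1.04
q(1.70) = -0.49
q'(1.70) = -1.40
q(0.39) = -0.37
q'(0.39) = 1.22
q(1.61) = -0.37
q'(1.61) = -1.22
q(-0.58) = -2.50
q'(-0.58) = 3.16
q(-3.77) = -22.75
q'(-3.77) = 9.54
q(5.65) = -21.62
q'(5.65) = -9.30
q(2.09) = -1.19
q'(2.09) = -2.18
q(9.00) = -64.00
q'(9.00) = -16.00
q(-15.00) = -256.00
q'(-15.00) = 32.00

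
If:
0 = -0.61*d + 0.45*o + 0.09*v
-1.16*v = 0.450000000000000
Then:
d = 0.737704918032787*o - 0.0572357263990955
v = -0.39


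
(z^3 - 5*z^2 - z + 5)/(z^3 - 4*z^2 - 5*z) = (z - 1)/z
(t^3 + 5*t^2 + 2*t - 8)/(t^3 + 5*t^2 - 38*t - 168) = (t^2 + t - 2)/(t^2 + t - 42)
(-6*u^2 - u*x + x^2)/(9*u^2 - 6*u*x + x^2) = (2*u + x)/(-3*u + x)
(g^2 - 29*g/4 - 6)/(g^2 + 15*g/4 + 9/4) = (g - 8)/(g + 3)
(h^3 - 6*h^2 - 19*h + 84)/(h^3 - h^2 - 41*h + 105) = (h^2 - 3*h - 28)/(h^2 + 2*h - 35)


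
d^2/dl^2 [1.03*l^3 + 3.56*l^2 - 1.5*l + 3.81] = 6.18*l + 7.12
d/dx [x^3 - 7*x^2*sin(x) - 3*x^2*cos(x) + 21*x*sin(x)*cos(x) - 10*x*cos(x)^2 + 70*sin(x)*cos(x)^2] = 3*x^2*sin(x) - 7*x^2*cos(x) + 3*x^2 - 14*x*sin(x) + 10*x*sin(2*x) - 6*x*cos(x) + 21*x*cos(2*x) + 21*sin(2*x)/2 + 35*cos(x)/2 - 5*cos(2*x) + 105*cos(3*x)/2 - 5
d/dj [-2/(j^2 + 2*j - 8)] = 4*(j + 1)/(j^2 + 2*j - 8)^2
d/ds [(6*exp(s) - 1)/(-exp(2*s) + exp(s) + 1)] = (6*exp(2*s) - 2*exp(s) + 7)*exp(s)/(exp(4*s) - 2*exp(3*s) - exp(2*s) + 2*exp(s) + 1)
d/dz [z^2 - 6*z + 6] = 2*z - 6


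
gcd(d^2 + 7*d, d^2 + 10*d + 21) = d + 7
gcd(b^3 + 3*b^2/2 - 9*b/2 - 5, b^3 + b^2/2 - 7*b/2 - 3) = b^2 - b - 2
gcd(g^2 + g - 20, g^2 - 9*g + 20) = g - 4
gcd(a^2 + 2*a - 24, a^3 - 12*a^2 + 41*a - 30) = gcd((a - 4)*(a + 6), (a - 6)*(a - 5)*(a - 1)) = 1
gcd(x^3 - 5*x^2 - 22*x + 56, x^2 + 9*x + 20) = x + 4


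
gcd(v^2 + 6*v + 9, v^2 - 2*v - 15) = v + 3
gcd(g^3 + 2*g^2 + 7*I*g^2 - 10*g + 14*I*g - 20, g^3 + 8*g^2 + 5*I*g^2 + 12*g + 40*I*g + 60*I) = g^2 + g*(2 + 5*I) + 10*I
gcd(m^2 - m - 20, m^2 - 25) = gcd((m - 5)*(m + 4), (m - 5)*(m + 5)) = m - 5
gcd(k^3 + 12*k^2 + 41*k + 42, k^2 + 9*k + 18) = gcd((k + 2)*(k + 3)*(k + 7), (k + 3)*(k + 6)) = k + 3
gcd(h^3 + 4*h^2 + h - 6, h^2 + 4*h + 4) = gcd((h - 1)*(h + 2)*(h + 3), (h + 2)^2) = h + 2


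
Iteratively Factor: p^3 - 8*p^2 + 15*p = (p)*(p^2 - 8*p + 15) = p*(p - 5)*(p - 3)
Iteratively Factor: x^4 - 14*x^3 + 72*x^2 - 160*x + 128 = (x - 4)*(x^3 - 10*x^2 + 32*x - 32) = (x - 4)^2*(x^2 - 6*x + 8) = (x - 4)^2*(x - 2)*(x - 4)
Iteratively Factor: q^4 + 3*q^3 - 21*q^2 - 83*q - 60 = (q - 5)*(q^3 + 8*q^2 + 19*q + 12) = (q - 5)*(q + 3)*(q^2 + 5*q + 4) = (q - 5)*(q + 3)*(q + 4)*(q + 1)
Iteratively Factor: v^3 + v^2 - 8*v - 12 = (v + 2)*(v^2 - v - 6) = (v + 2)^2*(v - 3)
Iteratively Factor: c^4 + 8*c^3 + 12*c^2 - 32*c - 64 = (c + 4)*(c^3 + 4*c^2 - 4*c - 16) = (c - 2)*(c + 4)*(c^2 + 6*c + 8) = (c - 2)*(c + 2)*(c + 4)*(c + 4)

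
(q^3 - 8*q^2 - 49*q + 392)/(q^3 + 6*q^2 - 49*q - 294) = (q - 8)/(q + 6)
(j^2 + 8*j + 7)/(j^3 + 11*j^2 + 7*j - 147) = (j + 1)/(j^2 + 4*j - 21)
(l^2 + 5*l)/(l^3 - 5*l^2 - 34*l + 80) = l/(l^2 - 10*l + 16)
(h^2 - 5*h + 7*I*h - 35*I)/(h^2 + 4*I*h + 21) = (h - 5)/(h - 3*I)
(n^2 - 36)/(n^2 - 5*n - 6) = (n + 6)/(n + 1)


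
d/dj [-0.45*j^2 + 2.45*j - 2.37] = 2.45 - 0.9*j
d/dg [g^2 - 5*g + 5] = 2*g - 5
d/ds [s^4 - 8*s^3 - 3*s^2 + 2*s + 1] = 4*s^3 - 24*s^2 - 6*s + 2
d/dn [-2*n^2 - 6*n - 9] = -4*n - 6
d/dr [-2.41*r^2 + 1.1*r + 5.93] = 1.1 - 4.82*r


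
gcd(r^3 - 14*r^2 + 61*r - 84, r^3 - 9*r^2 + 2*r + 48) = r - 3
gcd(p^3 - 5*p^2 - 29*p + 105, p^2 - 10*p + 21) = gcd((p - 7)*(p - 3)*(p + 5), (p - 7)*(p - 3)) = p^2 - 10*p + 21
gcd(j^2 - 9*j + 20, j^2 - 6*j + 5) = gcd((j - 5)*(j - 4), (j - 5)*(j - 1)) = j - 5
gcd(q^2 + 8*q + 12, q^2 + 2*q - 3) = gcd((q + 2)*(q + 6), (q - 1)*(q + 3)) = 1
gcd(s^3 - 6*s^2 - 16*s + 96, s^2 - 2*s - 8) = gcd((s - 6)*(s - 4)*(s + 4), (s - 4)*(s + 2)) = s - 4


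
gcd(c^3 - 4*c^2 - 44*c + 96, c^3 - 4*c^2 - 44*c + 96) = c^3 - 4*c^2 - 44*c + 96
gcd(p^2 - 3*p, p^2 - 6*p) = p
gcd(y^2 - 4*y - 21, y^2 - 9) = y + 3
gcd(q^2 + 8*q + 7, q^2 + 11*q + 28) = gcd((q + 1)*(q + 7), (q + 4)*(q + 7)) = q + 7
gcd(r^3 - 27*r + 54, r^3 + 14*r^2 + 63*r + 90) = r + 6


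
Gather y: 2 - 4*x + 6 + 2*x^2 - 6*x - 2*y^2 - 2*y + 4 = 2*x^2 - 10*x - 2*y^2 - 2*y + 12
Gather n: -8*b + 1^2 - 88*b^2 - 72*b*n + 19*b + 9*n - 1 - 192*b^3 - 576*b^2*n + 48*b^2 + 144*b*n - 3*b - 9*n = -192*b^3 - 40*b^2 + 8*b + n*(-576*b^2 + 72*b)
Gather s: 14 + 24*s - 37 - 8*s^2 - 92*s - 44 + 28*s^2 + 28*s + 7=20*s^2 - 40*s - 60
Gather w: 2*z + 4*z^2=4*z^2 + 2*z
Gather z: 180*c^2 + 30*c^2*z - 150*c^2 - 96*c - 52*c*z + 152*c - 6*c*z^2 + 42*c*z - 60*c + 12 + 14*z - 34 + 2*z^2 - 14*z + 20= 30*c^2 - 4*c + z^2*(2 - 6*c) + z*(30*c^2 - 10*c) - 2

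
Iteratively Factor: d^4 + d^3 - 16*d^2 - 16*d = (d + 1)*(d^3 - 16*d) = (d - 4)*(d + 1)*(d^2 + 4*d) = (d - 4)*(d + 1)*(d + 4)*(d)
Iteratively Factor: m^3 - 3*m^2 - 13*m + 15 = (m + 3)*(m^2 - 6*m + 5) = (m - 5)*(m + 3)*(m - 1)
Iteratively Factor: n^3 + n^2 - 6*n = (n - 2)*(n^2 + 3*n) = n*(n - 2)*(n + 3)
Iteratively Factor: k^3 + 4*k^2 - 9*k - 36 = (k - 3)*(k^2 + 7*k + 12) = (k - 3)*(k + 4)*(k + 3)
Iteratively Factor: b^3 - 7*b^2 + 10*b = (b - 2)*(b^2 - 5*b) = b*(b - 2)*(b - 5)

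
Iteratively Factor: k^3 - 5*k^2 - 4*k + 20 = (k - 5)*(k^2 - 4) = (k - 5)*(k - 2)*(k + 2)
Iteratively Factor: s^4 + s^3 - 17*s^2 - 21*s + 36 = (s - 1)*(s^3 + 2*s^2 - 15*s - 36) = (s - 4)*(s - 1)*(s^2 + 6*s + 9) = (s - 4)*(s - 1)*(s + 3)*(s + 3)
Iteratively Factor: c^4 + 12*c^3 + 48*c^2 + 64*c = (c + 4)*(c^3 + 8*c^2 + 16*c) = (c + 4)^2*(c^2 + 4*c) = (c + 4)^3*(c)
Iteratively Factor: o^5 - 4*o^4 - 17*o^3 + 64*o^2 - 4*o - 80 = (o + 4)*(o^4 - 8*o^3 + 15*o^2 + 4*o - 20) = (o - 5)*(o + 4)*(o^3 - 3*o^2 + 4) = (o - 5)*(o - 2)*(o + 4)*(o^2 - o - 2) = (o - 5)*(o - 2)^2*(o + 4)*(o + 1)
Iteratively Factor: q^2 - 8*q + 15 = (q - 5)*(q - 3)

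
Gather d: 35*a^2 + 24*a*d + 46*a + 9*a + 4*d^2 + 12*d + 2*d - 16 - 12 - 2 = 35*a^2 + 55*a + 4*d^2 + d*(24*a + 14) - 30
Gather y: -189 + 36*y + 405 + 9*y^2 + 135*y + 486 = 9*y^2 + 171*y + 702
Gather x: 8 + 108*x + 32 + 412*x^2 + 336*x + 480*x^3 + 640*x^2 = 480*x^3 + 1052*x^2 + 444*x + 40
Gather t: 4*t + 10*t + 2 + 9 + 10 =14*t + 21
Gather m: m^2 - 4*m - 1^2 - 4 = m^2 - 4*m - 5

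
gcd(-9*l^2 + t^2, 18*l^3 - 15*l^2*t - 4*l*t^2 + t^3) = 3*l + t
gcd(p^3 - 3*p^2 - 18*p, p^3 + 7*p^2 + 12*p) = p^2 + 3*p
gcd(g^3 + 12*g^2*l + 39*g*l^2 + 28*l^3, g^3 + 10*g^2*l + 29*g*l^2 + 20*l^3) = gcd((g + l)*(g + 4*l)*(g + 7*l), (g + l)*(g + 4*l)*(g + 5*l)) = g^2 + 5*g*l + 4*l^2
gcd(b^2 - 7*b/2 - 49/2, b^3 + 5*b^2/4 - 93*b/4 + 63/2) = 1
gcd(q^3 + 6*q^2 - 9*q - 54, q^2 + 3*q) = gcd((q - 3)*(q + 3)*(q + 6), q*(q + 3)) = q + 3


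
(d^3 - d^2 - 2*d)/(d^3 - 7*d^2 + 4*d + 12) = d/(d - 6)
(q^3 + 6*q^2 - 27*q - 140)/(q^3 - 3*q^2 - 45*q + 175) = (q + 4)/(q - 5)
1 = 1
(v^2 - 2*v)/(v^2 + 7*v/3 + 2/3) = 3*v*(v - 2)/(3*v^2 + 7*v + 2)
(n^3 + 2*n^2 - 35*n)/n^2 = n + 2 - 35/n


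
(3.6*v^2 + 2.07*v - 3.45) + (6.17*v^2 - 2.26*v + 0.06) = 9.77*v^2 - 0.19*v - 3.39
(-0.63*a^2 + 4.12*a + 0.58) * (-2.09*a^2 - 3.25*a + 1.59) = 1.3167*a^4 - 6.5633*a^3 - 15.6039*a^2 + 4.6658*a + 0.9222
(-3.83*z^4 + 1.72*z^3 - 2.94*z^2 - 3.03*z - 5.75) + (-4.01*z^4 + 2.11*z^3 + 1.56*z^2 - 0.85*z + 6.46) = -7.84*z^4 + 3.83*z^3 - 1.38*z^2 - 3.88*z + 0.71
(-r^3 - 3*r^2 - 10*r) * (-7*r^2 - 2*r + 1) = 7*r^5 + 23*r^4 + 75*r^3 + 17*r^2 - 10*r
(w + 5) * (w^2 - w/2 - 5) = w^3 + 9*w^2/2 - 15*w/2 - 25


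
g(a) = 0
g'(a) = 0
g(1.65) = 0.00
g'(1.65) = 0.00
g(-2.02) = 0.00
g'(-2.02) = 0.00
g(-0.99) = 0.00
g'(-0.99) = 0.00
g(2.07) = 0.00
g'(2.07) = 0.00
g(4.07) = 0.00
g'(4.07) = 0.00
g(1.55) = 0.00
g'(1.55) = 0.00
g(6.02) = 0.00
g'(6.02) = 0.00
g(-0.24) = 0.00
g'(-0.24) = 0.00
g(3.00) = 0.00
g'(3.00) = 0.00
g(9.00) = 0.00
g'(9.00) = 0.00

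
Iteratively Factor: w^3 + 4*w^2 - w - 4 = (w + 1)*(w^2 + 3*w - 4) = (w + 1)*(w + 4)*(w - 1)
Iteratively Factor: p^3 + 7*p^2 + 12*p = (p + 3)*(p^2 + 4*p) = (p + 3)*(p + 4)*(p)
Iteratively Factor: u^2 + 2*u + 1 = (u + 1)*(u + 1)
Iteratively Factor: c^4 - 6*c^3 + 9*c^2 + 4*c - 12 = (c - 3)*(c^3 - 3*c^2 + 4) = (c - 3)*(c - 2)*(c^2 - c - 2) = (c - 3)*(c - 2)^2*(c + 1)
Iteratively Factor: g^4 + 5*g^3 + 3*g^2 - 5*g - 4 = (g + 1)*(g^3 + 4*g^2 - g - 4) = (g - 1)*(g + 1)*(g^2 + 5*g + 4) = (g - 1)*(g + 1)^2*(g + 4)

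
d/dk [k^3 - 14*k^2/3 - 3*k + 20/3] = 3*k^2 - 28*k/3 - 3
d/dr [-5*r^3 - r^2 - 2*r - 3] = -15*r^2 - 2*r - 2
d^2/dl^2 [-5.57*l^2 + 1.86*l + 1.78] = -11.1400000000000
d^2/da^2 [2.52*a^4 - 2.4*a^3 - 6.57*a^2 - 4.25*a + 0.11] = 30.24*a^2 - 14.4*a - 13.14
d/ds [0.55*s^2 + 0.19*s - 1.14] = 1.1*s + 0.19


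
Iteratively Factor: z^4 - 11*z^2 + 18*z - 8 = (z + 4)*(z^3 - 4*z^2 + 5*z - 2) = (z - 2)*(z + 4)*(z^2 - 2*z + 1) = (z - 2)*(z - 1)*(z + 4)*(z - 1)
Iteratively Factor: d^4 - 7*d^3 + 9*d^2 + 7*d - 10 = (d - 1)*(d^3 - 6*d^2 + 3*d + 10) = (d - 1)*(d + 1)*(d^2 - 7*d + 10) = (d - 2)*(d - 1)*(d + 1)*(d - 5)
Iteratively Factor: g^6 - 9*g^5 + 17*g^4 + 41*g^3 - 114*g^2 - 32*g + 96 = (g + 2)*(g^5 - 11*g^4 + 39*g^3 - 37*g^2 - 40*g + 48) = (g - 4)*(g + 2)*(g^4 - 7*g^3 + 11*g^2 + 7*g - 12) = (g - 4)*(g - 3)*(g + 2)*(g^3 - 4*g^2 - g + 4) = (g - 4)*(g - 3)*(g + 1)*(g + 2)*(g^2 - 5*g + 4) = (g - 4)*(g - 3)*(g - 1)*(g + 1)*(g + 2)*(g - 4)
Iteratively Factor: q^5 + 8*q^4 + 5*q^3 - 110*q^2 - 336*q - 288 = (q + 3)*(q^4 + 5*q^3 - 10*q^2 - 80*q - 96) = (q - 4)*(q + 3)*(q^3 + 9*q^2 + 26*q + 24) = (q - 4)*(q + 3)^2*(q^2 + 6*q + 8) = (q - 4)*(q + 2)*(q + 3)^2*(q + 4)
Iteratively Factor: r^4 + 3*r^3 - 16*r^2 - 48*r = (r)*(r^3 + 3*r^2 - 16*r - 48) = r*(r - 4)*(r^2 + 7*r + 12) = r*(r - 4)*(r + 4)*(r + 3)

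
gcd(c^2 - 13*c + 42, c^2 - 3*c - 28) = c - 7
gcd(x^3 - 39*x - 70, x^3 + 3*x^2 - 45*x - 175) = x^2 - 2*x - 35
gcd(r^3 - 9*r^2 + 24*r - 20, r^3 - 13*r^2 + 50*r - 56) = r - 2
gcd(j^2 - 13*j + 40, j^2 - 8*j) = j - 8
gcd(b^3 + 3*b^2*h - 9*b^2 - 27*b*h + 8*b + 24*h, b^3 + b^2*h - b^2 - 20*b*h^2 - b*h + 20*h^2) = b - 1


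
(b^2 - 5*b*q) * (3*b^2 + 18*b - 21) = 3*b^4 - 15*b^3*q + 18*b^3 - 90*b^2*q - 21*b^2 + 105*b*q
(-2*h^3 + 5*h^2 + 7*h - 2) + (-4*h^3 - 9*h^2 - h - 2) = -6*h^3 - 4*h^2 + 6*h - 4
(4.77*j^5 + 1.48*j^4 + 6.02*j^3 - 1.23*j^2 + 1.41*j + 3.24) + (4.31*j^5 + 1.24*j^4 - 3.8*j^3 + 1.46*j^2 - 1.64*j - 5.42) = 9.08*j^5 + 2.72*j^4 + 2.22*j^3 + 0.23*j^2 - 0.23*j - 2.18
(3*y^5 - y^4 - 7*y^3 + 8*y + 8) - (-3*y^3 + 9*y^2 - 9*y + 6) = 3*y^5 - y^4 - 4*y^3 - 9*y^2 + 17*y + 2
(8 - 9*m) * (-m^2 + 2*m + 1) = 9*m^3 - 26*m^2 + 7*m + 8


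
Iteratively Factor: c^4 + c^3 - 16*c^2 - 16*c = (c)*(c^3 + c^2 - 16*c - 16) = c*(c + 4)*(c^2 - 3*c - 4) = c*(c + 1)*(c + 4)*(c - 4)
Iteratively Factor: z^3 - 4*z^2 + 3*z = (z - 1)*(z^2 - 3*z) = z*(z - 1)*(z - 3)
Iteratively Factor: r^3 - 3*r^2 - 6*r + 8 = (r - 4)*(r^2 + r - 2) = (r - 4)*(r - 1)*(r + 2)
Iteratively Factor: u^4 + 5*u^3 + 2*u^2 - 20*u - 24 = (u + 2)*(u^3 + 3*u^2 - 4*u - 12) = (u + 2)*(u + 3)*(u^2 - 4) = (u + 2)^2*(u + 3)*(u - 2)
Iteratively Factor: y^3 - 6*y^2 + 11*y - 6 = (y - 1)*(y^2 - 5*y + 6) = (y - 3)*(y - 1)*(y - 2)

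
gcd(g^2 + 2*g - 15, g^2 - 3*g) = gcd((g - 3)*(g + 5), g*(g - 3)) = g - 3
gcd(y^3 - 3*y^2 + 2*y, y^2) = y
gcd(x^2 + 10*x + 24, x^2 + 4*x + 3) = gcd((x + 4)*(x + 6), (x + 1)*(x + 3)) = 1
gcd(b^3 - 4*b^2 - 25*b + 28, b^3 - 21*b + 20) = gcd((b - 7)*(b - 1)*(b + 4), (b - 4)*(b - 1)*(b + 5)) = b - 1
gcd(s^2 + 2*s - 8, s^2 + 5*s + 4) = s + 4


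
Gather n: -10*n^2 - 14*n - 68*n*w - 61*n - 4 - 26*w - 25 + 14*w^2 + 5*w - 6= -10*n^2 + n*(-68*w - 75) + 14*w^2 - 21*w - 35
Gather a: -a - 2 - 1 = -a - 3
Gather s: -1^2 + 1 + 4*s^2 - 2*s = 4*s^2 - 2*s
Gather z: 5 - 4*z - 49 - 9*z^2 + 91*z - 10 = -9*z^2 + 87*z - 54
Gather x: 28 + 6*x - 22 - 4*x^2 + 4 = -4*x^2 + 6*x + 10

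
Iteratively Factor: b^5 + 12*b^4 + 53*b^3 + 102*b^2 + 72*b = (b + 2)*(b^4 + 10*b^3 + 33*b^2 + 36*b) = b*(b + 2)*(b^3 + 10*b^2 + 33*b + 36) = b*(b + 2)*(b + 3)*(b^2 + 7*b + 12) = b*(b + 2)*(b + 3)*(b + 4)*(b + 3)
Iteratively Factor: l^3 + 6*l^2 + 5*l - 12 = (l - 1)*(l^2 + 7*l + 12) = (l - 1)*(l + 4)*(l + 3)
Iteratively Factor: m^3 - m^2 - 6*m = (m - 3)*(m^2 + 2*m) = (m - 3)*(m + 2)*(m)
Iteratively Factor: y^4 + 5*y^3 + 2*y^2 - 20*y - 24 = (y + 2)*(y^3 + 3*y^2 - 4*y - 12) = (y + 2)*(y + 3)*(y^2 - 4) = (y + 2)^2*(y + 3)*(y - 2)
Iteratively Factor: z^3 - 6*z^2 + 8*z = (z - 4)*(z^2 - 2*z) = (z - 4)*(z - 2)*(z)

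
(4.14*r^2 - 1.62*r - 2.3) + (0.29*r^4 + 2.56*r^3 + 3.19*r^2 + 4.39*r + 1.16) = 0.29*r^4 + 2.56*r^3 + 7.33*r^2 + 2.77*r - 1.14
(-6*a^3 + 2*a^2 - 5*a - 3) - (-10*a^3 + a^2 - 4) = 4*a^3 + a^2 - 5*a + 1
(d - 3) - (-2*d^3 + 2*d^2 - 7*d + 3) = 2*d^3 - 2*d^2 + 8*d - 6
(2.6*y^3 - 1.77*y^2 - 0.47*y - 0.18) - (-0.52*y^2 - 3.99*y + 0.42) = 2.6*y^3 - 1.25*y^2 + 3.52*y - 0.6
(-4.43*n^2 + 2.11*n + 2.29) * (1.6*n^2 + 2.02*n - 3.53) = -7.088*n^4 - 5.5726*n^3 + 23.5641*n^2 - 2.8225*n - 8.0837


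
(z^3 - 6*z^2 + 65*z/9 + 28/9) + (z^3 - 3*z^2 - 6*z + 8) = 2*z^3 - 9*z^2 + 11*z/9 + 100/9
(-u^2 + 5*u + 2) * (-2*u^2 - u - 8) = 2*u^4 - 9*u^3 - u^2 - 42*u - 16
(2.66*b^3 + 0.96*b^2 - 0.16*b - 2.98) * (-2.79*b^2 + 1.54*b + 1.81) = -7.4214*b^5 + 1.418*b^4 + 6.7394*b^3 + 9.8054*b^2 - 4.8788*b - 5.3938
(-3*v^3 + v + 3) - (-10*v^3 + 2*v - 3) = 7*v^3 - v + 6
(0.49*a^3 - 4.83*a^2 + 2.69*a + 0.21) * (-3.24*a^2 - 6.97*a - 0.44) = -1.5876*a^5 + 12.2339*a^4 + 24.7339*a^3 - 17.3045*a^2 - 2.6473*a - 0.0924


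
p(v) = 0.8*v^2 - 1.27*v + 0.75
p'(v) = 1.6*v - 1.27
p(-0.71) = 2.05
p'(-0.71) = -2.41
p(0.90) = 0.26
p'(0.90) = 0.17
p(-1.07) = 3.02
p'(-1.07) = -2.98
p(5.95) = 21.52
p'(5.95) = 8.25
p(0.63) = 0.27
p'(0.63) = -0.26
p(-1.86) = 5.88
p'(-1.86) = -4.25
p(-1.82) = 5.71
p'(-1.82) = -4.18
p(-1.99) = 6.45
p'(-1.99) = -4.45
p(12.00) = 100.71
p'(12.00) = 17.93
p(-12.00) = 131.19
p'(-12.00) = -20.47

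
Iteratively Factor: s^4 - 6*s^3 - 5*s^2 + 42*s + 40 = (s - 5)*(s^3 - s^2 - 10*s - 8) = (s - 5)*(s + 2)*(s^2 - 3*s - 4) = (s - 5)*(s + 1)*(s + 2)*(s - 4)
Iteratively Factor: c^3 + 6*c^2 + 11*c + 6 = (c + 2)*(c^2 + 4*c + 3) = (c + 2)*(c + 3)*(c + 1)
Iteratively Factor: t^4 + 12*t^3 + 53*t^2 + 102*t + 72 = (t + 3)*(t^3 + 9*t^2 + 26*t + 24) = (t + 3)*(t + 4)*(t^2 + 5*t + 6) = (t + 2)*(t + 3)*(t + 4)*(t + 3)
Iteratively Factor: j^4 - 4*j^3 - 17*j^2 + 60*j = (j - 5)*(j^3 + j^2 - 12*j) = (j - 5)*(j + 4)*(j^2 - 3*j) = j*(j - 5)*(j + 4)*(j - 3)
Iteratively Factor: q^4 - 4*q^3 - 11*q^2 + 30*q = (q - 2)*(q^3 - 2*q^2 - 15*q) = (q - 2)*(q + 3)*(q^2 - 5*q) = q*(q - 2)*(q + 3)*(q - 5)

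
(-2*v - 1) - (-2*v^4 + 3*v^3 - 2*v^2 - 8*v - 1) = 2*v^4 - 3*v^3 + 2*v^2 + 6*v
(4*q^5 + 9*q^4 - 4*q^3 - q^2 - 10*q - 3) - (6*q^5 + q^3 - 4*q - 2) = -2*q^5 + 9*q^4 - 5*q^3 - q^2 - 6*q - 1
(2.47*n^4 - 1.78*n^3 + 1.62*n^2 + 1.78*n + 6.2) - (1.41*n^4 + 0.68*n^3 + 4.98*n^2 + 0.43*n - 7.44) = 1.06*n^4 - 2.46*n^3 - 3.36*n^2 + 1.35*n + 13.64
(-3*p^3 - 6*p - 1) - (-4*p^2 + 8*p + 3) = -3*p^3 + 4*p^2 - 14*p - 4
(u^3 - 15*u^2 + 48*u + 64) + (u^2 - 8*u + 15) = u^3 - 14*u^2 + 40*u + 79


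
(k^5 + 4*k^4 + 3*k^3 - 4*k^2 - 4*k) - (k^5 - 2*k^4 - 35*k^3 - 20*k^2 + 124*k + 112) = 6*k^4 + 38*k^3 + 16*k^2 - 128*k - 112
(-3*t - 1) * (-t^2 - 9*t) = 3*t^3 + 28*t^2 + 9*t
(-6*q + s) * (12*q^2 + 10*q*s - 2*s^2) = -72*q^3 - 48*q^2*s + 22*q*s^2 - 2*s^3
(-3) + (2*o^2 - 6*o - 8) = 2*o^2 - 6*o - 11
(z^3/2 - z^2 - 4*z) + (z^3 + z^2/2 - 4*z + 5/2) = 3*z^3/2 - z^2/2 - 8*z + 5/2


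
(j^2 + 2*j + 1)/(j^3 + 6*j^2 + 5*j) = (j + 1)/(j*(j + 5))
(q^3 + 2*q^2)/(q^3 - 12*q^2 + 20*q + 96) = q^2/(q^2 - 14*q + 48)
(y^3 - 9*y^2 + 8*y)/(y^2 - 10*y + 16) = y*(y - 1)/(y - 2)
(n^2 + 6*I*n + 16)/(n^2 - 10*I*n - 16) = (n + 8*I)/(n - 8*I)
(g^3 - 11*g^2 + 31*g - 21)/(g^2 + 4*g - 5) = (g^2 - 10*g + 21)/(g + 5)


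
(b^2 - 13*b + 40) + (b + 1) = b^2 - 12*b + 41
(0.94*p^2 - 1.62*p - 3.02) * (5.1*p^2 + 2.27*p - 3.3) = 4.794*p^4 - 6.1282*p^3 - 22.1814*p^2 - 1.5094*p + 9.966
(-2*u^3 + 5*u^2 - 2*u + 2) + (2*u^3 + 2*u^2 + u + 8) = 7*u^2 - u + 10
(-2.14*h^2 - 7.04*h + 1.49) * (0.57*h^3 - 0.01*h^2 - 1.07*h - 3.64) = -1.2198*h^5 - 3.9914*h^4 + 3.2095*h^3 + 15.3075*h^2 + 24.0313*h - 5.4236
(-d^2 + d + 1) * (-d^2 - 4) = d^4 - d^3 + 3*d^2 - 4*d - 4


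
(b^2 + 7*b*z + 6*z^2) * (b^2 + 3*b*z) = b^4 + 10*b^3*z + 27*b^2*z^2 + 18*b*z^3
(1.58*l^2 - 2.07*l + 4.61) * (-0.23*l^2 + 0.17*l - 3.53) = -0.3634*l^4 + 0.7447*l^3 - 6.9896*l^2 + 8.0908*l - 16.2733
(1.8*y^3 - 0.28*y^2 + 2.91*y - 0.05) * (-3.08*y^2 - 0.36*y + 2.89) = -5.544*y^5 + 0.2144*y^4 - 3.66*y^3 - 1.7028*y^2 + 8.4279*y - 0.1445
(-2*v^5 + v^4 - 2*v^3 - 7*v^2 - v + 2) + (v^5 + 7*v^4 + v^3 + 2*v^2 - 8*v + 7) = -v^5 + 8*v^4 - v^3 - 5*v^2 - 9*v + 9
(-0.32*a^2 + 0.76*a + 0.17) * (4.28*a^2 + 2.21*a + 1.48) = -1.3696*a^4 + 2.5456*a^3 + 1.9336*a^2 + 1.5005*a + 0.2516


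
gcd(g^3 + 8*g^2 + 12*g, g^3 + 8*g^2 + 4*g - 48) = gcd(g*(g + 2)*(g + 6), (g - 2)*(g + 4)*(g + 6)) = g + 6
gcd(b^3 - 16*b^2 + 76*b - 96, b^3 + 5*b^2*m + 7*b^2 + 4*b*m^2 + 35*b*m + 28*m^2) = 1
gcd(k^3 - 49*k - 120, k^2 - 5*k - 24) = k^2 - 5*k - 24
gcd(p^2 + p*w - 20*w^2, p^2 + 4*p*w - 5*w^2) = p + 5*w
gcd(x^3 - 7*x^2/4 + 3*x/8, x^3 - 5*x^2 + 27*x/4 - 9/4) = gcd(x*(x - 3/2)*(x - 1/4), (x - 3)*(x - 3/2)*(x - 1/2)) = x - 3/2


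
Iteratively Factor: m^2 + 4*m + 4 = (m + 2)*(m + 2)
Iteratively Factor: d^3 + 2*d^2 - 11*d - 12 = (d + 4)*(d^2 - 2*d - 3) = (d + 1)*(d + 4)*(d - 3)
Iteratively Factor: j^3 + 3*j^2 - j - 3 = (j + 3)*(j^2 - 1) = (j + 1)*(j + 3)*(j - 1)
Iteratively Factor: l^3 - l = (l)*(l^2 - 1) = l*(l - 1)*(l + 1)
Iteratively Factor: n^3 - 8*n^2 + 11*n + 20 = (n + 1)*(n^2 - 9*n + 20) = (n - 4)*(n + 1)*(n - 5)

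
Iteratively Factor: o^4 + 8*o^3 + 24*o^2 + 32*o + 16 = (o + 2)*(o^3 + 6*o^2 + 12*o + 8) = (o + 2)^2*(o^2 + 4*o + 4) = (o + 2)^3*(o + 2)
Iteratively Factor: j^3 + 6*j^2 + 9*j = (j + 3)*(j^2 + 3*j) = (j + 3)^2*(j)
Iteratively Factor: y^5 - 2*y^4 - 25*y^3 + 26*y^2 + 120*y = (y - 3)*(y^4 + y^3 - 22*y^2 - 40*y) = (y - 5)*(y - 3)*(y^3 + 6*y^2 + 8*y) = (y - 5)*(y - 3)*(y + 2)*(y^2 + 4*y) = y*(y - 5)*(y - 3)*(y + 2)*(y + 4)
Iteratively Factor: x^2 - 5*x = (x)*(x - 5)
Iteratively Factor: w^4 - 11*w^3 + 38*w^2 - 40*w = (w - 2)*(w^3 - 9*w^2 + 20*w) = w*(w - 2)*(w^2 - 9*w + 20) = w*(w - 5)*(w - 2)*(w - 4)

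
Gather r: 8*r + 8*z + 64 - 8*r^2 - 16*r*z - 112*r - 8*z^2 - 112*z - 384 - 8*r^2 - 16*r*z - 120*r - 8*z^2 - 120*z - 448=-16*r^2 + r*(-32*z - 224) - 16*z^2 - 224*z - 768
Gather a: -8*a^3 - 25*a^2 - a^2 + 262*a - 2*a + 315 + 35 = -8*a^3 - 26*a^2 + 260*a + 350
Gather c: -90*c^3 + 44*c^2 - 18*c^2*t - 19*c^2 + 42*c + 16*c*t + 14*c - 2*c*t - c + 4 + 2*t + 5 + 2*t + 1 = -90*c^3 + c^2*(25 - 18*t) + c*(14*t + 55) + 4*t + 10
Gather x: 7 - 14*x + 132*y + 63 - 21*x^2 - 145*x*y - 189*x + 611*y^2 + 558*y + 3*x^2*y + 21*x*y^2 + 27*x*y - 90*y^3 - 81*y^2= x^2*(3*y - 21) + x*(21*y^2 - 118*y - 203) - 90*y^3 + 530*y^2 + 690*y + 70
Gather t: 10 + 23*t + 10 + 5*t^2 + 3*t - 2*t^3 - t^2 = -2*t^3 + 4*t^2 + 26*t + 20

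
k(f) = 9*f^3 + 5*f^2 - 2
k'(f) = 27*f^2 + 10*f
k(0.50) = 0.38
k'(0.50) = 11.75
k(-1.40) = -16.90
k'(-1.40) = 38.92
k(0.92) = 9.24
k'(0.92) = 32.05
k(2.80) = 234.77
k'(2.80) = 239.68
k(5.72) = 1845.94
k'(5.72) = 940.60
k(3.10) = 314.17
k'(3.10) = 290.47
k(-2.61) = -127.96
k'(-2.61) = 157.83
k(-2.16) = -69.37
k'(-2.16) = 104.37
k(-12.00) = -14834.00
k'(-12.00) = 3768.00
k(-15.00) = -29252.00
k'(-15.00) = 5925.00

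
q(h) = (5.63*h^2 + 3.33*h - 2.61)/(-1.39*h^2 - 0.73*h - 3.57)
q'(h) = (2.78*h + 0.73)*(5.63*h^2 + 3.33*h - 2.61)/(-1.39*h^2 - 0.73*h - 3.57)^2 + (11.26*h + 3.33)/(-1.39*h^2 - 0.73*h - 3.57) = (0.518800000000001*h^2 - 47.454*h - 13.7934)/(1.9321*h^4 + 2.0294*h^3 + 10.4575*h^2 + 5.2122*h + 12.7449)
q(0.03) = 0.70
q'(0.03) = -1.18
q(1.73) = -2.22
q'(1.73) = -1.17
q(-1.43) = -0.77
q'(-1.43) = 1.91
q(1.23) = -1.52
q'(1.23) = -1.65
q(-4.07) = -3.26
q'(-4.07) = 0.34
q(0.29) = 0.30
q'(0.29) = -1.81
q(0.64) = -0.40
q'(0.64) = -2.07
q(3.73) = -3.44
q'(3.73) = -0.28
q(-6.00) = -3.66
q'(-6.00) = 0.12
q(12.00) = -3.99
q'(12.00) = -0.01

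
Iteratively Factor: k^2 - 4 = (k + 2)*(k - 2)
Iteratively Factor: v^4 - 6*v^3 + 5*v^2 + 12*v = (v)*(v^3 - 6*v^2 + 5*v + 12) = v*(v - 3)*(v^2 - 3*v - 4) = v*(v - 3)*(v + 1)*(v - 4)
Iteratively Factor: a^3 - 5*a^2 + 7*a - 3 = (a - 1)*(a^2 - 4*a + 3) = (a - 1)^2*(a - 3)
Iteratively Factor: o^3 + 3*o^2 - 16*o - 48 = (o + 4)*(o^2 - o - 12) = (o - 4)*(o + 4)*(o + 3)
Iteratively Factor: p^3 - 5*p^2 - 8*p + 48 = (p - 4)*(p^2 - p - 12) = (p - 4)^2*(p + 3)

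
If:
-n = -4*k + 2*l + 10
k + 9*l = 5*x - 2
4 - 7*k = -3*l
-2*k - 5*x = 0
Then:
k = 5/12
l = -13/36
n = -137/18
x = -1/6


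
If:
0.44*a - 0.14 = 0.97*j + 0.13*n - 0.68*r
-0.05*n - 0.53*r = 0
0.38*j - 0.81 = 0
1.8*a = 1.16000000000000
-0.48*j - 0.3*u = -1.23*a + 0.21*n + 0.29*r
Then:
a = 0.64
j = 2.13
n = -9.91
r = 0.93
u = 5.27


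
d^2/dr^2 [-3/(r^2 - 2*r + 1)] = -18/(r^4 - 4*r^3 + 6*r^2 - 4*r + 1)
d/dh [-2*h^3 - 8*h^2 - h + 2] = -6*h^2 - 16*h - 1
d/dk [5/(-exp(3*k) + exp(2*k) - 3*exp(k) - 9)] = (15*exp(2*k) - 10*exp(k) + 15)*exp(k)/(exp(3*k) - exp(2*k) + 3*exp(k) + 9)^2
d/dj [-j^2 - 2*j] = -2*j - 2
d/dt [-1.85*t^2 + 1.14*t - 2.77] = 1.14 - 3.7*t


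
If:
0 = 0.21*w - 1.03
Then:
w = 4.90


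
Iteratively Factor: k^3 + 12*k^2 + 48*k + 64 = (k + 4)*(k^2 + 8*k + 16) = (k + 4)^2*(k + 4)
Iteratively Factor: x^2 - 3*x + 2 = (x - 2)*(x - 1)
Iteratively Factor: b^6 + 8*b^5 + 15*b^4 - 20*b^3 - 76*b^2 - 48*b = (b + 2)*(b^5 + 6*b^4 + 3*b^3 - 26*b^2 - 24*b) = (b + 2)*(b + 4)*(b^4 + 2*b^3 - 5*b^2 - 6*b) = (b + 1)*(b + 2)*(b + 4)*(b^3 + b^2 - 6*b) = (b - 2)*(b + 1)*(b + 2)*(b + 4)*(b^2 + 3*b) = (b - 2)*(b + 1)*(b + 2)*(b + 3)*(b + 4)*(b)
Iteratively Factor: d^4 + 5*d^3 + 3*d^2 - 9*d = (d)*(d^3 + 5*d^2 + 3*d - 9) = d*(d - 1)*(d^2 + 6*d + 9) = d*(d - 1)*(d + 3)*(d + 3)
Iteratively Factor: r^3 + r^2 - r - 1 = (r + 1)*(r^2 - 1) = (r + 1)^2*(r - 1)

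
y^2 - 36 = (y - 6)*(y + 6)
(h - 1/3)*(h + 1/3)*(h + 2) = h^3 + 2*h^2 - h/9 - 2/9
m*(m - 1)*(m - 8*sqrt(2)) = m^3 - 8*sqrt(2)*m^2 - m^2 + 8*sqrt(2)*m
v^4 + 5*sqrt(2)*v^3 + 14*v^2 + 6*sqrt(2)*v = v*(v + sqrt(2))^2*(v + 3*sqrt(2))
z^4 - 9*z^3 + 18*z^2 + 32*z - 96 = (z - 4)^2*(z - 3)*(z + 2)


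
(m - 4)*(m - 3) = m^2 - 7*m + 12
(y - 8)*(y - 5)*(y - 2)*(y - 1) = y^4 - 16*y^3 + 81*y^2 - 146*y + 80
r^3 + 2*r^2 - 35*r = r*(r - 5)*(r + 7)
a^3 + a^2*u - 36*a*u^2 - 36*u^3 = (a - 6*u)*(a + u)*(a + 6*u)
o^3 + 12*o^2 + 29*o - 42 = (o - 1)*(o + 6)*(o + 7)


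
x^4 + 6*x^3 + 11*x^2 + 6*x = x*(x + 1)*(x + 2)*(x + 3)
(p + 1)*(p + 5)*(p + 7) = p^3 + 13*p^2 + 47*p + 35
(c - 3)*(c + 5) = c^2 + 2*c - 15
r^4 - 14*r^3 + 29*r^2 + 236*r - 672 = (r - 8)*(r - 7)*(r - 3)*(r + 4)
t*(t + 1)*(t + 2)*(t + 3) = t^4 + 6*t^3 + 11*t^2 + 6*t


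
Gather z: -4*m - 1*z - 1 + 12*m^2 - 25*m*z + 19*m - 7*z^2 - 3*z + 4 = 12*m^2 + 15*m - 7*z^2 + z*(-25*m - 4) + 3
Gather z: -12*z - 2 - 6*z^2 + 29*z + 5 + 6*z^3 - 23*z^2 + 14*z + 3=6*z^3 - 29*z^2 + 31*z + 6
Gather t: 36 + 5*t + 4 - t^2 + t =-t^2 + 6*t + 40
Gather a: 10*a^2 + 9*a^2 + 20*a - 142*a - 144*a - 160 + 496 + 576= 19*a^2 - 266*a + 912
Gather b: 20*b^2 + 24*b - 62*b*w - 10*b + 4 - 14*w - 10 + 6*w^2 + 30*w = 20*b^2 + b*(14 - 62*w) + 6*w^2 + 16*w - 6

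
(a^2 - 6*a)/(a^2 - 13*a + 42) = a/(a - 7)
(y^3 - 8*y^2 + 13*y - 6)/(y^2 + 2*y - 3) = (y^2 - 7*y + 6)/(y + 3)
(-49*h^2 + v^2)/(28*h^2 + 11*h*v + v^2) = (-7*h + v)/(4*h + v)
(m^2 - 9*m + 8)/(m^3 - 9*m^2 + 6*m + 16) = (m - 1)/(m^2 - m - 2)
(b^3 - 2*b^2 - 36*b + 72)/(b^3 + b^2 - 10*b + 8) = (b^2 - 36)/(b^2 + 3*b - 4)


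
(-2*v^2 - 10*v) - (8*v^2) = -10*v^2 - 10*v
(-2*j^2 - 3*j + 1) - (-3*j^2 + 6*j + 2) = j^2 - 9*j - 1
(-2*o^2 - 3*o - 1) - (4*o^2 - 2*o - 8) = -6*o^2 - o + 7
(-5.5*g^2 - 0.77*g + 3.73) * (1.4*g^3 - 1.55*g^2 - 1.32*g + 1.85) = -7.7*g^5 + 7.447*g^4 + 13.6755*g^3 - 14.9401*g^2 - 6.3481*g + 6.9005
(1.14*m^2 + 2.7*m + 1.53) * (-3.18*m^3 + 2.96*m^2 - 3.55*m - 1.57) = -3.6252*m^5 - 5.2116*m^4 - 0.9204*m^3 - 6.846*m^2 - 9.6705*m - 2.4021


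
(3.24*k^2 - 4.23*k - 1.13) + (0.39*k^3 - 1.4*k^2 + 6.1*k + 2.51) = 0.39*k^3 + 1.84*k^2 + 1.87*k + 1.38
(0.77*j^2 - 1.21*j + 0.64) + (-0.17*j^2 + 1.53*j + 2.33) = 0.6*j^2 + 0.32*j + 2.97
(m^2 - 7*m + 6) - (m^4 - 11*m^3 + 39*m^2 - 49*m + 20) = -m^4 + 11*m^3 - 38*m^2 + 42*m - 14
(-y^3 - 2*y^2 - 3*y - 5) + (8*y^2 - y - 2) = -y^3 + 6*y^2 - 4*y - 7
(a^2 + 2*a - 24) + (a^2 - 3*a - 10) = 2*a^2 - a - 34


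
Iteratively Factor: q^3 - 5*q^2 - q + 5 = (q - 1)*(q^2 - 4*q - 5) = (q - 5)*(q - 1)*(q + 1)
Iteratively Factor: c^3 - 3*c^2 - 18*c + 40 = (c - 5)*(c^2 + 2*c - 8) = (c - 5)*(c + 4)*(c - 2)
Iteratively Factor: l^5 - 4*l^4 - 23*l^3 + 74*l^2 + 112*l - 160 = (l - 1)*(l^4 - 3*l^3 - 26*l^2 + 48*l + 160) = (l - 1)*(l + 2)*(l^3 - 5*l^2 - 16*l + 80) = (l - 1)*(l + 2)*(l + 4)*(l^2 - 9*l + 20) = (l - 4)*(l - 1)*(l + 2)*(l + 4)*(l - 5)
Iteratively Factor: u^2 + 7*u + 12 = (u + 4)*(u + 3)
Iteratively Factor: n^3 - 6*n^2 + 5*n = (n - 1)*(n^2 - 5*n) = n*(n - 1)*(n - 5)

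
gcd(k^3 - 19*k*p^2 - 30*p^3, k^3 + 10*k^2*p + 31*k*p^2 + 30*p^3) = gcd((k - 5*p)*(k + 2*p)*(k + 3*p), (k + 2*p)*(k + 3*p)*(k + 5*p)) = k^2 + 5*k*p + 6*p^2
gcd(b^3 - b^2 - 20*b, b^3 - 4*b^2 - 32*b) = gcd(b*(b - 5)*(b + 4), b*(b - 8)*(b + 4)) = b^2 + 4*b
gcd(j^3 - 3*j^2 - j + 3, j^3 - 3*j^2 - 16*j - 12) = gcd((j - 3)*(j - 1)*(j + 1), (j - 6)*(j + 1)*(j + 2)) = j + 1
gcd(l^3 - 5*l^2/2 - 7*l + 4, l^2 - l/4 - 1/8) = l - 1/2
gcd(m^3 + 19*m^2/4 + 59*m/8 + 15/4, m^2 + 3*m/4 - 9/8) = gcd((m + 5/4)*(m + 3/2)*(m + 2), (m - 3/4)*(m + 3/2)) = m + 3/2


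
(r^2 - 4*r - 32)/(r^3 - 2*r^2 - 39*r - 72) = (r + 4)/(r^2 + 6*r + 9)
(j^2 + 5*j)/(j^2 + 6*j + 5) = j/(j + 1)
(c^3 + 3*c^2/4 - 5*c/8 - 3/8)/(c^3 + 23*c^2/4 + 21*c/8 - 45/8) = (2*c^2 + 3*c + 1)/(2*c^2 + 13*c + 15)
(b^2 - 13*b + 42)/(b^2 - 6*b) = (b - 7)/b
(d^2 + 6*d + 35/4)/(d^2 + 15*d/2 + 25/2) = (d + 7/2)/(d + 5)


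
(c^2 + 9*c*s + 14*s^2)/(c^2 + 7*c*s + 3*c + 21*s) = (c + 2*s)/(c + 3)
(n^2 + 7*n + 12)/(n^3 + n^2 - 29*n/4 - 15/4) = 4*(n + 4)/(4*n^2 - 8*n - 5)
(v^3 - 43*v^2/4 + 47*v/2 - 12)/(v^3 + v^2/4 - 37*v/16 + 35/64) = 16*(4*v^3 - 43*v^2 + 94*v - 48)/(64*v^3 + 16*v^2 - 148*v + 35)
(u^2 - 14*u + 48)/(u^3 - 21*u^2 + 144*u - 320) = (u - 6)/(u^2 - 13*u + 40)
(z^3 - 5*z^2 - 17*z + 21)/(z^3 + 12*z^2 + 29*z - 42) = (z^2 - 4*z - 21)/(z^2 + 13*z + 42)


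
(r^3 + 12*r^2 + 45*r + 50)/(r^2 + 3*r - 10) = (r^2 + 7*r + 10)/(r - 2)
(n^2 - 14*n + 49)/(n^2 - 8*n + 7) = (n - 7)/(n - 1)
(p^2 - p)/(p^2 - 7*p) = (p - 1)/(p - 7)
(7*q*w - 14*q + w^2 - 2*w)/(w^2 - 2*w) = (7*q + w)/w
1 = 1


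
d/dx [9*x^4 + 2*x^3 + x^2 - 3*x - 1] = 36*x^3 + 6*x^2 + 2*x - 3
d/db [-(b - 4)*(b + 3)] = 1 - 2*b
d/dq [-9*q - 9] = -9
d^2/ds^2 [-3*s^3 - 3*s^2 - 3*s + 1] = -18*s - 6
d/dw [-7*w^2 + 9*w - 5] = 9 - 14*w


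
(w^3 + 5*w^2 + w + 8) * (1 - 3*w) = -3*w^4 - 14*w^3 + 2*w^2 - 23*w + 8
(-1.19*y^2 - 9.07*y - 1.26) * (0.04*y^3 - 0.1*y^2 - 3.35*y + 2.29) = -0.0476*y^5 - 0.2438*y^4 + 4.8431*y^3 + 27.7854*y^2 - 16.5493*y - 2.8854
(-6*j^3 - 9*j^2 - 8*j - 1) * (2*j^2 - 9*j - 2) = -12*j^5 + 36*j^4 + 77*j^3 + 88*j^2 + 25*j + 2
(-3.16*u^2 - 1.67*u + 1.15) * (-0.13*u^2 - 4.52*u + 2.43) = 0.4108*u^4 + 14.5003*u^3 - 0.279900000000001*u^2 - 9.2561*u + 2.7945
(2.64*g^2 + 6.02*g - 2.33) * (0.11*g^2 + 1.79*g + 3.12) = 0.2904*g^4 + 5.3878*g^3 + 18.7563*g^2 + 14.6117*g - 7.2696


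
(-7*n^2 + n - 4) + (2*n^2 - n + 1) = -5*n^2 - 3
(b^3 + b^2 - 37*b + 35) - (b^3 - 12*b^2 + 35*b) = 13*b^2 - 72*b + 35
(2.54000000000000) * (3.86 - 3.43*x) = 9.8044 - 8.7122*x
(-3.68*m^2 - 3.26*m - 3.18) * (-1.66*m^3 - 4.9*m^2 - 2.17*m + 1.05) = 6.1088*m^5 + 23.4436*m^4 + 29.2384*m^3 + 18.7922*m^2 + 3.4776*m - 3.339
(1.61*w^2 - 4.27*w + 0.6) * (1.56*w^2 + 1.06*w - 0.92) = 2.5116*w^4 - 4.9546*w^3 - 5.0714*w^2 + 4.5644*w - 0.552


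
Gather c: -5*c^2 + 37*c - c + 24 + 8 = -5*c^2 + 36*c + 32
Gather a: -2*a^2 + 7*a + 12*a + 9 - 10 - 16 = -2*a^2 + 19*a - 17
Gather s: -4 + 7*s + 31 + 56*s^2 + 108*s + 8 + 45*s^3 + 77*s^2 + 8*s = 45*s^3 + 133*s^2 + 123*s + 35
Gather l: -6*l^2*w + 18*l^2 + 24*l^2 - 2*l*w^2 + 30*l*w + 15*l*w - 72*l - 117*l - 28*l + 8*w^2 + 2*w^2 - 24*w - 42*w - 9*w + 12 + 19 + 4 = l^2*(42 - 6*w) + l*(-2*w^2 + 45*w - 217) + 10*w^2 - 75*w + 35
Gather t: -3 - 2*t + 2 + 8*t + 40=6*t + 39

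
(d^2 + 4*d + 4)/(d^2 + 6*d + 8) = (d + 2)/(d + 4)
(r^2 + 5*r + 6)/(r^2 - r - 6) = (r + 3)/(r - 3)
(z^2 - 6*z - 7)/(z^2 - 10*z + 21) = (z + 1)/(z - 3)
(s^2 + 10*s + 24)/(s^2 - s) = (s^2 + 10*s + 24)/(s*(s - 1))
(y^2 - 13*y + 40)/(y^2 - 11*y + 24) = (y - 5)/(y - 3)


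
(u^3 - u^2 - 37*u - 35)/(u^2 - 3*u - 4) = (u^2 - 2*u - 35)/(u - 4)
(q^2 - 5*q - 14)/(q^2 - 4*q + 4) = (q^2 - 5*q - 14)/(q^2 - 4*q + 4)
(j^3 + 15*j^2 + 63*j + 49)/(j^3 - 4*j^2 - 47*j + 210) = (j^2 + 8*j + 7)/(j^2 - 11*j + 30)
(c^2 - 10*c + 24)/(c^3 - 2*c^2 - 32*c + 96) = (c - 6)/(c^2 + 2*c - 24)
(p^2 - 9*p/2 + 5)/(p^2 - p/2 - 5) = (p - 2)/(p + 2)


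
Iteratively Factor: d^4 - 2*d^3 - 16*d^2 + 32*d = (d)*(d^3 - 2*d^2 - 16*d + 32) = d*(d - 4)*(d^2 + 2*d - 8) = d*(d - 4)*(d + 4)*(d - 2)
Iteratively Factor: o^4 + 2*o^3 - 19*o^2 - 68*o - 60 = (o + 2)*(o^3 - 19*o - 30) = (o - 5)*(o + 2)*(o^2 + 5*o + 6) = (o - 5)*(o + 2)*(o + 3)*(o + 2)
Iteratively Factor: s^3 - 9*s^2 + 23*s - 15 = (s - 5)*(s^2 - 4*s + 3) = (s - 5)*(s - 1)*(s - 3)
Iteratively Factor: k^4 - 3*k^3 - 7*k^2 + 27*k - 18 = (k - 1)*(k^3 - 2*k^2 - 9*k + 18) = (k - 1)*(k + 3)*(k^2 - 5*k + 6) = (k - 2)*(k - 1)*(k + 3)*(k - 3)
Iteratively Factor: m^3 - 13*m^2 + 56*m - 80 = (m - 4)*(m^2 - 9*m + 20) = (m - 5)*(m - 4)*(m - 4)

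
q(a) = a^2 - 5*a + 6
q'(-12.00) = -29.00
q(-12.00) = 210.00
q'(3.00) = 1.00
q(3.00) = 0.00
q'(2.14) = -0.72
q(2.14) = -0.12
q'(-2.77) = -10.54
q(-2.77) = 27.52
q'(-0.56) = -6.12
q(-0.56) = 9.11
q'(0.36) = -4.28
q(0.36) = 4.33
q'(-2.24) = -9.48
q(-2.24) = 22.22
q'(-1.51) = -8.02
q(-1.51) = 15.83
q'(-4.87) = -14.74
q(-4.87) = 54.07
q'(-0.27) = -5.54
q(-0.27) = 7.42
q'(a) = 2*a - 5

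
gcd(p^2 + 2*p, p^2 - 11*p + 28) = 1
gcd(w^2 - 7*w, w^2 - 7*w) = w^2 - 7*w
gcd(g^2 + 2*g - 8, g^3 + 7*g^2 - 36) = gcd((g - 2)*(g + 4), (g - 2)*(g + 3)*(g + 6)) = g - 2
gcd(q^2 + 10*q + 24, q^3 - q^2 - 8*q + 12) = 1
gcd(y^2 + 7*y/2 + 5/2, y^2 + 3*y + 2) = y + 1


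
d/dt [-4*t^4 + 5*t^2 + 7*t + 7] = -16*t^3 + 10*t + 7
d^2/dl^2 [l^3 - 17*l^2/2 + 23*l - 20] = 6*l - 17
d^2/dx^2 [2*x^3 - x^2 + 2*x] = 12*x - 2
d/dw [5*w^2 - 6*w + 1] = 10*w - 6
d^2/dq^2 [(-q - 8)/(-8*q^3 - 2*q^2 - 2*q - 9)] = 4*(2*(q + 8)*(12*q^2 + 2*q + 1)^2 - (12*q^2 + 2*q + (q + 8)*(12*q + 1) + 1)*(8*q^3 + 2*q^2 + 2*q + 9))/(8*q^3 + 2*q^2 + 2*q + 9)^3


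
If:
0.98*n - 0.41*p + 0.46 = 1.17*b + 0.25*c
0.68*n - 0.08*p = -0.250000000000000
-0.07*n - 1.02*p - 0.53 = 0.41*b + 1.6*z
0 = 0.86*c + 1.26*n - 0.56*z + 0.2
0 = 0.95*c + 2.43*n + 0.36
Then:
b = 0.30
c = 1.09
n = -0.57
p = -1.76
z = 0.74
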